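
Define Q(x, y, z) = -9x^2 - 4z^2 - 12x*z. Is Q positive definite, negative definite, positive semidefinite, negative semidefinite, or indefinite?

negative semidefinite

Write A = [[-9, 0, -6], [0, 0, 0], [-6, 0, -4]].
Symmetric row and column elimination reduces A to a congruent diagonal form with pivots -9, 0, 0.
That gives 1 negative, 2 zero pivots.
Hence Q is negative semidefinite.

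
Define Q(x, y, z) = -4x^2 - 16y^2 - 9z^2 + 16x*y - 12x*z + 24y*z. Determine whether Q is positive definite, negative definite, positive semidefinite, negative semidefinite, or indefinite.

Write A = [[-4, 8, -6], [8, -16, 12], [-6, 12, -9]].
Row-reducing A symmetrically gives the diagonal entries -4, 0, 0.
That gives 1 negative, 2 zero pivots.
Hence Q is negative semidefinite.

negative semidefinite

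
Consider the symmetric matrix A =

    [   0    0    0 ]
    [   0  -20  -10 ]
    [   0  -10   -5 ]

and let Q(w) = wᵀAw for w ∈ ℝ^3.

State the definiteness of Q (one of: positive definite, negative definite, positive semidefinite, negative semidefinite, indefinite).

negative semidefinite

Congruent diagonalization of A (simultaneous row and column reduction) yields pivots 0, -20, 0.
That gives 1 negative, 2 zero pivots.
Hence Q is negative semidefinite.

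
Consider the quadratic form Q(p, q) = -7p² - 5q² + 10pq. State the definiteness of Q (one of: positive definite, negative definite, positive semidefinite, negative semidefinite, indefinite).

The symmetric matrix is A = [[-7, 5], [5, -5]].
Row-reducing A symmetrically gives the diagonal entries -7, -10/7.
So there are 2 negative pivots.
Hence Q is negative definite.

negative definite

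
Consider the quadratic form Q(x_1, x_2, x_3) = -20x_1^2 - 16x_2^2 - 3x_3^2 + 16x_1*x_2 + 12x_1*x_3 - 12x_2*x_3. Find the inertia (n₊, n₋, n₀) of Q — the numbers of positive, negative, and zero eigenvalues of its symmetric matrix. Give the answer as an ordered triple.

Write A = [[-20, 8, 6], [8, -16, -6], [6, -6, -3]].
Congruent diagonalization of A (simultaneous row and column reduction) yields pivots -20, -64/5, -3/16.
That gives 3 negative pivots.

(0, 3, 0)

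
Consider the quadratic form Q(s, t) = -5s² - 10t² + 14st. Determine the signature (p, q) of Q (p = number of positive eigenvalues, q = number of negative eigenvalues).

(0, 2)

The associated matrix is A = [[-5, 7], [7, -10]].
Applying the same elementary operations to the rows and columns of A produces a congruent diagonal matrix with entries -5, -1/5.
That gives 2 negative pivots.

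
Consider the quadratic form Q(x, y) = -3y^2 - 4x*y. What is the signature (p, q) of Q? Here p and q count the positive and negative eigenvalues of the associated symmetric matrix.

The symmetric matrix is A = [[0, -2], [-2, -3]].
By Sylvester's law of inertia any congruent diagonalization of A has 1 positive, 1 negative and 0 zero entries.

(1, 1)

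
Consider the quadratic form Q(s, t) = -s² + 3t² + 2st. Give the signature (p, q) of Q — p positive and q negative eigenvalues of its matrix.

Write A = [[-1, 1], [1, 3]].
An LDLᵀ factorisation of A has diagonal entries -1, 4.
So there are 1 positive, 1 negative pivots.

(1, 1)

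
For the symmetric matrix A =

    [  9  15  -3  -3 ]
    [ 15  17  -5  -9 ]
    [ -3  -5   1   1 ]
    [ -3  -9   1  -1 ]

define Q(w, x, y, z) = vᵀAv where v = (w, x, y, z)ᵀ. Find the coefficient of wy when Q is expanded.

The coefficient of wy is A[1,3] + A[3,1] = 2·(-3) = -6.

-6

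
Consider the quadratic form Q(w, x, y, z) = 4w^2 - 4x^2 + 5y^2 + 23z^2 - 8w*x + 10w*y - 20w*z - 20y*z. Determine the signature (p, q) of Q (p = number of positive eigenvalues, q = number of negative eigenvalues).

The symmetric matrix is A = [[4, -4, 5, -10], [-4, -4, 0, 0], [5, 0, 5, -10], [-10, 0, -10, 23]].
Row-reducing A symmetrically gives the diagonal entries 4, -8, 15/8, 3.
So there are 3 positive, 1 negative pivots.

(3, 1)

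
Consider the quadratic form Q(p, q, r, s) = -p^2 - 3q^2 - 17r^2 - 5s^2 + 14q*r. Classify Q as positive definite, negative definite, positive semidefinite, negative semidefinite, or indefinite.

negative definite

The symmetric matrix of Q is A = [[-1, 0, 0, 0], [0, -3, 7, 0], [0, 7, -17, 0], [0, 0, 0, -5]].
Leading principal minors: Δ_1 = -1, Δ_2 = 3, Δ_3 = -2, Δ_4 = 10.
The signs alternate starting with Δ_1 < 0, so by Sylvester's criterion Q is negative definite.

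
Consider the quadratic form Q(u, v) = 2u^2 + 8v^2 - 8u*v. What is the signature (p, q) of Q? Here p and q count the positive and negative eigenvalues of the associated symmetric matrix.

The symmetric matrix is A = [[2, -4], [-4, 8]].
Row-reducing A symmetrically gives the diagonal entries 2, 0.
So there are 1 positive, 1 zero pivots.

(1, 0)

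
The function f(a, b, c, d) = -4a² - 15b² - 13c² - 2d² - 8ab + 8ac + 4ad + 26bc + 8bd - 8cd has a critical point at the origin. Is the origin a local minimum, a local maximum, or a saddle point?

The Hessian at the origin is H = [[-8, -8, 8, 4], [-8, -30, 26, 8], [8, 26, -26, -8], [4, 8, -8, -4]].
Congruent diagonalization of H (simultaneous row and column reduction) yields pivots -8, -22, -36/11, -10/9.
Counting signs: 4 negative.
H is negative definite, so the origin is a strict local maximum.

local maximum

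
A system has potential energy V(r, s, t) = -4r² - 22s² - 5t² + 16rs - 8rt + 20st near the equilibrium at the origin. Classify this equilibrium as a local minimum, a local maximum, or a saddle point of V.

The Hessian at the origin is H = [[-8, 16, -8], [16, -44, 20], [-8, 20, -10]].
Congruent diagonalization of H (simultaneous row and column reduction) yields pivots -8, -12, -2/3.
That gives 3 negative pivots.
H is negative definite, so the origin is a strict local maximum.

local maximum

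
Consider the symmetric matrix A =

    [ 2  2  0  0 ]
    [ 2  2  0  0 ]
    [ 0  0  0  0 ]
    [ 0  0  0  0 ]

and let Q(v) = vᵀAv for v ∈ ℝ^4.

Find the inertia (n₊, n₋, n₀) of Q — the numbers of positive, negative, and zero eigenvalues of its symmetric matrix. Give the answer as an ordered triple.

(1, 0, 3)

Row-reducing A symmetrically gives the diagonal entries 2, 0, 0, 0.
Counting signs: 1 positive, 3 zero.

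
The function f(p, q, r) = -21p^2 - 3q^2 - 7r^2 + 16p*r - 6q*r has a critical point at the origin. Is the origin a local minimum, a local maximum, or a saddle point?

local maximum

The Hessian at the origin is H = [[-42, 0, 16], [0, -6, -6], [16, -6, -14]].
Applying the same elementary operations to the rows and columns of H produces a congruent diagonal matrix with entries -42, -6, -40/21.
Counting signs: 3 negative.
H is negative definite, so the origin is a strict local maximum.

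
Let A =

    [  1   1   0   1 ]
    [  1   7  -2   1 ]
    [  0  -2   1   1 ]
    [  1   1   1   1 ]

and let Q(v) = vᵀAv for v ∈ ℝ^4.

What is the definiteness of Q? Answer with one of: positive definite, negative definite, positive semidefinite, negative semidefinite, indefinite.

indefinite

Congruent diagonalization of A (simultaneous row and column reduction) yields pivots 1, 6, 1/3, -3.
That gives 3 positive, 1 negative pivots.
Hence Q is indefinite.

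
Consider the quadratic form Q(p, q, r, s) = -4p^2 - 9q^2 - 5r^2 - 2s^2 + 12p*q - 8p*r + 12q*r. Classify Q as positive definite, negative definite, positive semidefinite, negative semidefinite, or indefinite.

The symmetric matrix is A = [[-4, 6, -4, 0], [6, -9, 6, 0], [-4, 6, -5, 0], [0, 0, 0, -2]].
Congruent diagonalization of A (simultaneous row and column reduction) yields pivots -4, 0, -1, -2.
So there are 3 negative, 1 zero pivots.
Hence Q is negative semidefinite.

negative semidefinite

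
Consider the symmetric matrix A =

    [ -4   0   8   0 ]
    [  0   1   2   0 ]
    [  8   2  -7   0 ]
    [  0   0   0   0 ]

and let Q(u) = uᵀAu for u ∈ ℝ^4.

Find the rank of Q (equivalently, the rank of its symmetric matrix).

Symmetric row and column elimination reduces A to a congruent diagonal form with pivots -4, 1, 5, 0.
So there are 2 positive, 1 negative, 1 zero pivots.
The rank is the number of nonzero pivots: 3.

3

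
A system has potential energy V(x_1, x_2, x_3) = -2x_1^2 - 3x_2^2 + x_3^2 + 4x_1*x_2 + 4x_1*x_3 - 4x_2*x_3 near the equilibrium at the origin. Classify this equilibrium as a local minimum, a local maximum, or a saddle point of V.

saddle point

The Hessian at the origin is H = [[-4, 4, 4], [4, -6, -4], [4, -4, 2]].
An LDLᵀ factorisation of H has diagonal entries -4, -2, 6.
Counting signs: 1 positive, 2 negative.
H is indefinite, so the origin is a saddle point.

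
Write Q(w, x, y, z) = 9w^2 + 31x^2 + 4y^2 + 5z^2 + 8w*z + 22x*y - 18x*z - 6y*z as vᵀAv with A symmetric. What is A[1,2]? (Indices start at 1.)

0

The coefficient of w·x in Q is 0. For a symmetric A this equals A[1,2] + A[2,1] = 2·A[1,2].
So A[1,2] = 0/2 = 0.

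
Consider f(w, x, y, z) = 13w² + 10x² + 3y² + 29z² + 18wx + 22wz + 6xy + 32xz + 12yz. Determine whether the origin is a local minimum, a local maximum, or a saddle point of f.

local minimum

The Hessian at the origin is H = [[26, 18, 0, 22], [18, 20, 6, 32], [0, 6, 6, 12], [22, 32, 12, 58]].
An LDLᵀ factorisation of H has diagonal entries 26, 98/13, 60/49, 3/5.
So there are 4 positive pivots.
H is positive definite, so the origin is a strict local minimum.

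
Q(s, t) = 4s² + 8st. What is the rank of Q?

The symmetric matrix is A = [[4, 4], [4, 0]].
Applying the same elementary operations to the rows and columns of A produces a congruent diagonal matrix with entries 4, -4.
That gives 1 positive, 1 negative pivots.
The rank is the number of nonzero pivots: 2.

2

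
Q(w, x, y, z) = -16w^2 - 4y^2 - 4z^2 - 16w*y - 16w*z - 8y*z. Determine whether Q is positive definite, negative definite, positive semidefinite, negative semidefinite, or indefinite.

negative semidefinite

Write A = [[-16, 0, -8, -8], [0, 0, 0, 0], [-8, 0, -4, -4], [-8, 0, -4, -4]].
Symmetric row and column elimination reduces A to a congruent diagonal form with pivots -16, 0, 0, 0.
That gives 1 negative, 3 zero pivots.
Hence Q is negative semidefinite.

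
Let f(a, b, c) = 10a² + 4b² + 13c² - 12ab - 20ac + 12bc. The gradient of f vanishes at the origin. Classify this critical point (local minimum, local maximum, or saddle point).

local minimum

The Hessian at the origin is H = [[20, -12, -20], [-12, 8, 12], [-20, 12, 26]].
An LDLᵀ factorisation of H has diagonal entries 20, 4/5, 6.
That gives 3 positive pivots.
H is positive definite, so the origin is a strict local minimum.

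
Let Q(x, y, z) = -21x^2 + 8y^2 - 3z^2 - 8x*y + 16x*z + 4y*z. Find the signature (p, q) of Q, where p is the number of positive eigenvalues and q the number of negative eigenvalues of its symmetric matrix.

(2, 1)

The associated matrix is A = [[-21, -4, 8], [-4, 8, 2], [8, 2, -3]].
Symmetric row and column elimination reduces A to a congruent diagonal form with pivots -21, 184/21, 1/46.
Counting signs: 2 positive, 1 negative.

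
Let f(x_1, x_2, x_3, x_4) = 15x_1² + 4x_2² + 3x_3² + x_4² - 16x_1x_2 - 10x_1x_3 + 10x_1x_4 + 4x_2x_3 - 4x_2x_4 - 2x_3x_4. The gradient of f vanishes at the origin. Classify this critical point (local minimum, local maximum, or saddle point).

The Hessian at the origin is H = [[30, -16, -10, 10], [-16, 8, 4, -4], [-10, 4, 6, -2], [10, -4, -2, 2]].
An LDLᵀ factorisation of H has diagonal entries 30, -8/15, 6, 4/3.
So there are 3 positive, 1 negative pivots.
H is indefinite, so the origin is a saddle point.

saddle point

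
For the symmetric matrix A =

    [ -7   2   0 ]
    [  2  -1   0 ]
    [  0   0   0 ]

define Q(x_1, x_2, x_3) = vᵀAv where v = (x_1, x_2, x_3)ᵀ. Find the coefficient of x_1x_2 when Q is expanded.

The coefficient of x_1x_2 is A[1,2] + A[2,1] = 2·2 = 4.

4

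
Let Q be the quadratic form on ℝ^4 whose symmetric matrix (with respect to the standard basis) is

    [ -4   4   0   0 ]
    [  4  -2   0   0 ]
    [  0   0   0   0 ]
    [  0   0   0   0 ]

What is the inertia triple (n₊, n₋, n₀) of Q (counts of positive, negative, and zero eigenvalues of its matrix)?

(1, 1, 2)

Congruent diagonalization of A (simultaneous row and column reduction) yields pivots -4, 2, 0, 0.
Counting signs: 1 positive, 1 negative, 2 zero.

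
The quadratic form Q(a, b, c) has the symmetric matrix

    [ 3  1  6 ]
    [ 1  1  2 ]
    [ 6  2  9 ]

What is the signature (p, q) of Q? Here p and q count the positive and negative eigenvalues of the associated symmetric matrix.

Applying the same elementary operations to the rows and columns of A produces a congruent diagonal matrix with entries 3, 2/3, -3.
Counting signs: 2 positive, 1 negative.

(2, 1)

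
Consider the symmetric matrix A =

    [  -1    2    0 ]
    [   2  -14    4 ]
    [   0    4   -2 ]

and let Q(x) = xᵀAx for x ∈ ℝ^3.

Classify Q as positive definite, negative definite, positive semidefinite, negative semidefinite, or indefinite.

negative definite

Congruent diagonalization of A (simultaneous row and column reduction) yields pivots -1, -10, -2/5.
That gives 3 negative pivots.
Hence Q is negative definite.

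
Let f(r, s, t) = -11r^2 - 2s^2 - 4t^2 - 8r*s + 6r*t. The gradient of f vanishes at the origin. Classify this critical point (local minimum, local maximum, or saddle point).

local maximum

The Hessian at the origin is H = [[-22, -8, 6], [-8, -4, 0], [6, 0, -8]].
Applying the same elementary operations to the rows and columns of H produces a congruent diagonal matrix with entries -22, -12/11, -2.
That gives 3 negative pivots.
H is negative definite, so the origin is a strict local maximum.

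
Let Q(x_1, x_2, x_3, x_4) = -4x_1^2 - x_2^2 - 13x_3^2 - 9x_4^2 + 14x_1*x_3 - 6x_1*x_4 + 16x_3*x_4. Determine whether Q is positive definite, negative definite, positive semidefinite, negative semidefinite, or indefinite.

The associated matrix is A = [[-4, 0, 7, -3], [0, -1, 0, 0], [7, 0, -13, 8], [-3, 0, 8, -9]].
Symmetric row and column elimination reduces A to a congruent diagonal form with pivots -4, -1, -3/4, 10/3.
So there are 1 positive, 3 negative pivots.
Hence Q is indefinite.

indefinite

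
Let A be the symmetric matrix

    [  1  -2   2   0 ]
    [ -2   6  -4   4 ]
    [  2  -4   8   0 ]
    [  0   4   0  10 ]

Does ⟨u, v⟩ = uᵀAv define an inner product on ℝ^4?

Applying the same elementary operations to the rows and columns of A produces a congruent diagonal matrix with entries 1, 2, 4, 2.
Counting signs: 4 positive.
Hence Q is positive definite.
⟨·,·⟩ is an inner product exactly when A is positive definite.

yes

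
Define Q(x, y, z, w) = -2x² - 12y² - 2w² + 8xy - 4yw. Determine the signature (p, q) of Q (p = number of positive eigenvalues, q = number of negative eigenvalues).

(0, 3)

Write A = [[-2, 4, 0, 0], [4, -12, 0, -2], [0, 0, 0, 0], [0, -2, 0, -2]].
Symmetric row and column elimination reduces A to a congruent diagonal form with pivots -2, -4, 0, -1.
Counting signs: 3 negative, 1 zero.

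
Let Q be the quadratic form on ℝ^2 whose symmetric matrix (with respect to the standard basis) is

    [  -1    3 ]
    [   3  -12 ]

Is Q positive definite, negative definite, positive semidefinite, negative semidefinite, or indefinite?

For the 2×2 matrix [[-1, 3], [3, -12]]: det = -1·-12 − (3)² = 3, trace = -13.
det > 0 so both eigenvalues share the sign of the trace; trace = -13 < 0 ⇒ both negative.

negative definite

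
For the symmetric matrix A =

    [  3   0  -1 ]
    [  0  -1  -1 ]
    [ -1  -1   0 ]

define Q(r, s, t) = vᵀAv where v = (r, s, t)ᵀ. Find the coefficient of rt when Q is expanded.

The coefficient of rt is A[1,3] + A[3,1] = 2·(-1) = -2.

-2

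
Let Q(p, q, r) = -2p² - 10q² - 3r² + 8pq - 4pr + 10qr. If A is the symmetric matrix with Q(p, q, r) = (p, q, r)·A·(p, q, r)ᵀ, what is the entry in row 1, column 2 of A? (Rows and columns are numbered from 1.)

4

The coefficient of p·q in Q is 8. For a symmetric A this equals A[1,2] + A[2,1] = 2·A[1,2].
So A[1,2] = 8/2 = 4.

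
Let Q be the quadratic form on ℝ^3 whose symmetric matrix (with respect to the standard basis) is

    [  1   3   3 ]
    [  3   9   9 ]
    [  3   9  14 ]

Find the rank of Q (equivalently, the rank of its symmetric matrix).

Symmetric row and column elimination reduces A to a congruent diagonal form with pivots 1, 0, 5.
Counting signs: 2 positive, 1 zero.
The rank is the number of nonzero pivots: 2.

2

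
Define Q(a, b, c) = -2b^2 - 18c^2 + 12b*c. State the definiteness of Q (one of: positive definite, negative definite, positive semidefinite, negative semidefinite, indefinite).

negative semidefinite

The symmetric matrix is A = [[0, 0, 0], [0, -2, 6], [0, 6, -18]].
Congruent diagonalization of A (simultaneous row and column reduction) yields pivots 0, -2, 0.
So there are 1 negative, 2 zero pivots.
Hence Q is negative semidefinite.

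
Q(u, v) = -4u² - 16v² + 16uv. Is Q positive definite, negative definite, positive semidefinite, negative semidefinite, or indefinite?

negative semidefinite

The symmetric matrix is A = [[-4, 8], [8, -16]].
Symmetric row and column elimination reduces A to a congruent diagonal form with pivots -4, 0.
That gives 1 negative, 1 zero pivots.
Hence Q is negative semidefinite.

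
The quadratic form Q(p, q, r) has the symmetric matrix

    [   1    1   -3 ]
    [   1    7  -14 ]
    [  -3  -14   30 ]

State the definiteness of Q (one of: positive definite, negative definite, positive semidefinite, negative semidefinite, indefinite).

positive definite

Leading principal minors: Δ_1 = 1, Δ_2 = 6, Δ_3 = 5.
All leading principal minors are positive, so by Sylvester's criterion Q is positive definite.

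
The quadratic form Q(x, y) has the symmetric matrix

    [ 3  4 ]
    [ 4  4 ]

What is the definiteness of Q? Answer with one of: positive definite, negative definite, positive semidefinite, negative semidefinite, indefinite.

Applying the same elementary operations to the rows and columns of A produces a congruent diagonal matrix with entries 3, -4/3.
That gives 1 positive, 1 negative pivots.
Hence Q is indefinite.

indefinite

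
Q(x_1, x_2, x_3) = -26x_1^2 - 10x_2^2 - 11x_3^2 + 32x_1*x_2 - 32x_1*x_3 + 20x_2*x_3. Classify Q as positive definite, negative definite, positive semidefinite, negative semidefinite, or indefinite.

The symmetric matrix of Q is A = [[-26, 16, -16], [16, -10, 10], [-16, 10, -11]].
Leading principal minors: Δ_1 = -26, Δ_2 = 4, Δ_3 = -4.
The signs alternate starting with Δ_1 < 0, so by Sylvester's criterion Q is negative definite.

negative definite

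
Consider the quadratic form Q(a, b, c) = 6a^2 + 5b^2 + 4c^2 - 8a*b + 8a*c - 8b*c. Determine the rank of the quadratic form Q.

3

Write A = [[6, -4, 4], [-4, 5, -4], [4, -4, 4]].
Congruent diagonalization of A (simultaneous row and column reduction) yields pivots 6, 7/3, 4/7.
That gives 3 positive pivots.
The rank is the number of nonzero pivots: 3.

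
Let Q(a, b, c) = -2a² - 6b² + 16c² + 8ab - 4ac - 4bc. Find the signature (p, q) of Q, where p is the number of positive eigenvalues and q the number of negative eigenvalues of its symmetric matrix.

The associated matrix is A = [[-2, 4, -2], [4, -6, -2], [-2, -2, 16]].
Congruent diagonalization of A (simultaneous row and column reduction) yields pivots -2, 2, 0.
That gives 1 positive, 1 negative, 1 zero pivots.

(1, 1)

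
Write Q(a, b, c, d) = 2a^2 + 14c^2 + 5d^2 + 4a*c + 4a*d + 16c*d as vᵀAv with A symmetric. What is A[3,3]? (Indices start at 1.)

14

The coefficient of c^2 in Q is 14, and that is exactly A[3,3].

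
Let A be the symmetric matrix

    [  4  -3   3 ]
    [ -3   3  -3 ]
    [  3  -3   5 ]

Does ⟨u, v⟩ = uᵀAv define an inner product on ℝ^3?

yes

Leading principal minors: Δ_1 = 4, Δ_2 = 3, Δ_3 = 6.
All leading principal minors are positive, so by Sylvester's criterion Q is positive definite.
⟨·,·⟩ is an inner product exactly when A is positive definite.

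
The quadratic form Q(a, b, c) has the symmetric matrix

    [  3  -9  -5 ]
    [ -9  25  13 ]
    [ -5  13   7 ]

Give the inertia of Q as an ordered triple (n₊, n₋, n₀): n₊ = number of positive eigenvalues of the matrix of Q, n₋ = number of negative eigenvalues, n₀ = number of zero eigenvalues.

(2, 1, 0)

Congruent diagonalization of A (simultaneous row and column reduction) yields pivots 3, -2, 2/3.
So there are 2 positive, 1 negative pivots.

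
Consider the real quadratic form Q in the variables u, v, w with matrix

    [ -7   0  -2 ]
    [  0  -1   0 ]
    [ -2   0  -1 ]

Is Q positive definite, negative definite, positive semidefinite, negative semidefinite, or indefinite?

Congruent diagonalization of A (simultaneous row and column reduction) yields pivots -7, -1, -3/7.
Counting signs: 3 negative.
Hence Q is negative definite.

negative definite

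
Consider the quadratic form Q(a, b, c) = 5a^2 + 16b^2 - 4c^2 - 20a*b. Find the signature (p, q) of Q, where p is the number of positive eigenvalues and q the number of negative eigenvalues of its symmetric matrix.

(1, 2)

The associated matrix is A = [[5, -10, 0], [-10, 16, 0], [0, 0, -4]].
Congruent diagonalization of A (simultaneous row and column reduction) yields pivots 5, -4, -4.
That gives 1 positive, 2 negative pivots.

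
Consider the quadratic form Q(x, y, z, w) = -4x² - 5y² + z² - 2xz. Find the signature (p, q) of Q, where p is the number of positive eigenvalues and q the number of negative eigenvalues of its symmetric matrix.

The symmetric matrix is A = [[-4, 0, -1, 0], [0, -5, 0, 0], [-1, 0, 1, 0], [0, 0, 0, 0]].
Applying the same elementary operations to the rows and columns of A produces a congruent diagonal matrix with entries -4, -5, 5/4, 0.
So there are 1 positive, 2 negative, 1 zero pivots.

(1, 2)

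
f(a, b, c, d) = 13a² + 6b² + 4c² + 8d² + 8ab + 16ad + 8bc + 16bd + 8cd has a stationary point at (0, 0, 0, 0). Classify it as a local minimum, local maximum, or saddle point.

saddle point

The Hessian at the origin is H = [[26, 8, 0, 16], [8, 12, 8, 16], [0, 8, 8, 8], [16, 16, 8, 16]].
Row-reducing H symmetrically gives the diagonal entries 26, 124/13, 40/31, -8.
That gives 3 positive, 1 negative pivots.
H is indefinite, so the origin is a saddle point.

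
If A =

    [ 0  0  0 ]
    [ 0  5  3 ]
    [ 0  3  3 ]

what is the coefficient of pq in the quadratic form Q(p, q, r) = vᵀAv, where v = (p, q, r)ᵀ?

0

The coefficient of pq is A[1,2] + A[2,1] = 2·0 = 0.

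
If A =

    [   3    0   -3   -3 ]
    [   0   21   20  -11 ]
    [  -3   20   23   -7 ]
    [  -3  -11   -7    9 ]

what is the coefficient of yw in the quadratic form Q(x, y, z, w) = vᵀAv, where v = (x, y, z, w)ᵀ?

-22

The coefficient of yw is A[2,4] + A[4,2] = 2·(-11) = -22.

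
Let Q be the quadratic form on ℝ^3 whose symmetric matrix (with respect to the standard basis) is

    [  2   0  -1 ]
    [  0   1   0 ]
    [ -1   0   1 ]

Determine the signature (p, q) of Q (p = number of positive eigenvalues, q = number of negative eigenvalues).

Applying the same elementary operations to the rows and columns of A produces a congruent diagonal matrix with entries 2, 1, 1/2.
Counting signs: 3 positive.

(3, 0)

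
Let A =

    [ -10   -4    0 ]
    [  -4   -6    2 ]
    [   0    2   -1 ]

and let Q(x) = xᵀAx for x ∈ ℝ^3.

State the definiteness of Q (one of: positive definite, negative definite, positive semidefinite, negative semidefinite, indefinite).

Leading principal minors: Δ_1 = -10, Δ_2 = 44, Δ_3 = -4.
The signs alternate starting with Δ_1 < 0, so by Sylvester's criterion Q is negative definite.

negative definite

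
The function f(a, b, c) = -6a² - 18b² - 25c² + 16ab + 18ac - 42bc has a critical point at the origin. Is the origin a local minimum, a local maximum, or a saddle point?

local maximum

The Hessian at the origin is H = [[-12, 16, 18], [16, -36, -42], [18, -42, -50]].
An LDLᵀ factorisation of H has diagonal entries -12, -44/3, -10/11.
Counting signs: 3 negative.
H is negative definite, so the origin is a strict local maximum.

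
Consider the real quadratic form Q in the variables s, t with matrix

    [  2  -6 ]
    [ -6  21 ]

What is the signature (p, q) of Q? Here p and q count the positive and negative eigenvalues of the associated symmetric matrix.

An LDLᵀ factorisation of A has diagonal entries 2, 3.
Counting signs: 2 positive.

(2, 0)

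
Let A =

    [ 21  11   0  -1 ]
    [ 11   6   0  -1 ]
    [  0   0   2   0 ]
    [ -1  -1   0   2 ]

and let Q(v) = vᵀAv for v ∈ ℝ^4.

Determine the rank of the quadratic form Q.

4

Row-reducing A symmetrically gives the diagonal entries 21, 5/21, 2, 1.
That gives 4 positive pivots.
The rank is the number of nonzero pivots: 4.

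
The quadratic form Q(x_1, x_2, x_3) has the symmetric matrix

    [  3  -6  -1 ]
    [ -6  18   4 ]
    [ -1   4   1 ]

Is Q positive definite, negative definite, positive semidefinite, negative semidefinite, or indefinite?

Symmetric row and column elimination reduces A to a congruent diagonal form with pivots 3, 6, 0.
So there are 2 positive, 1 zero pivots.
Hence Q is positive semidefinite.

positive semidefinite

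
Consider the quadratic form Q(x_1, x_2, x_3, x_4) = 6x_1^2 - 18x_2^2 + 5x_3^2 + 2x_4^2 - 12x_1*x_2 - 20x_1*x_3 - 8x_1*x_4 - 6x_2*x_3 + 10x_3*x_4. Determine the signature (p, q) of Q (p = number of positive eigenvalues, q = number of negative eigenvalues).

Write A = [[6, -6, -10, -4], [-6, -18, -3, 0], [-10, -3, 5, 5], [-4, 0, 5, 2]].
Row-reducing A symmetrically gives the diagonal entries 6, -24, -37/8, 2/37.
Counting signs: 2 positive, 2 negative.

(2, 2)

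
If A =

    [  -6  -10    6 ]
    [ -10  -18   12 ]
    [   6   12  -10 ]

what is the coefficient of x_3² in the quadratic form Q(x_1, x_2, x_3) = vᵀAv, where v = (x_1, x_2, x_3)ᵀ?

-10

The coefficient of x_3² is the diagonal entry A[3,3] = -10.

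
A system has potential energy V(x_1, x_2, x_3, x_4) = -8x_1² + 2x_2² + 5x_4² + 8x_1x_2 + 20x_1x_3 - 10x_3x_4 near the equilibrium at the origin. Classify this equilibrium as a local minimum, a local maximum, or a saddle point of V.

saddle point

The Hessian at the origin is H = [[-16, 8, 20, 0], [8, 4, 0, 0], [20, 0, 0, -10], [0, 0, -10, 10]].
Row-reducing H symmetrically gives the diagonal entries -16, 8, 25/2, 2.
That gives 3 positive, 1 negative pivots.
H is indefinite, so the origin is a saddle point.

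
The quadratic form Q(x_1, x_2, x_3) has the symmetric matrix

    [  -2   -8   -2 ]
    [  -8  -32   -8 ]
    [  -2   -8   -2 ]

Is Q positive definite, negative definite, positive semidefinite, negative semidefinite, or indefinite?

negative semidefinite

Symmetric row and column elimination reduces A to a congruent diagonal form with pivots -2, 0, 0.
Counting signs: 1 negative, 2 zero.
Hence Q is negative semidefinite.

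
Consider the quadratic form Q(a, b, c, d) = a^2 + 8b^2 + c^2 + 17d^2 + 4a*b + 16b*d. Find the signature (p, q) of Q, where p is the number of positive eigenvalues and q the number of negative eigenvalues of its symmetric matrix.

(4, 0)

The symmetric matrix is A = [[1, 2, 0, 0], [2, 8, 0, 8], [0, 0, 1, 0], [0, 8, 0, 17]].
Congruent diagonalization of A (simultaneous row and column reduction) yields pivots 1, 4, 1, 1.
So there are 4 positive pivots.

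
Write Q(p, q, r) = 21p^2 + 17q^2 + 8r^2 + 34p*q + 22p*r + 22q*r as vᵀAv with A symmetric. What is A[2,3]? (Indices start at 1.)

The coefficient of q·r in Q is 22. For a symmetric A this equals A[2,3] + A[3,2] = 2·A[2,3].
So A[2,3] = 22/2 = 11.

11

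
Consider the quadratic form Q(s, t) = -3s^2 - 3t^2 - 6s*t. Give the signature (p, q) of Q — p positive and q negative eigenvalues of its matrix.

(0, 1)

The symmetric matrix is A = [[-3, -3], [-3, -3]].
Congruent diagonalization of A (simultaneous row and column reduction) yields pivots -3, 0.
That gives 1 negative, 1 zero pivots.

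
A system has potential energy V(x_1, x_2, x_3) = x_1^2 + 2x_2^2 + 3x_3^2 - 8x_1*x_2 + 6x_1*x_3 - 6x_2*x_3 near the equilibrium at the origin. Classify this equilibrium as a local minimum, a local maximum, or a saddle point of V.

saddle point

The Hessian at the origin is H = [[2, -8, 6], [-8, 4, -6], [6, -6, 6]].
Applying the same elementary operations to the rows and columns of H produces a congruent diagonal matrix with entries 2, -28, -3/7.
That gives 1 positive, 2 negative pivots.
H is indefinite, so the origin is a saddle point.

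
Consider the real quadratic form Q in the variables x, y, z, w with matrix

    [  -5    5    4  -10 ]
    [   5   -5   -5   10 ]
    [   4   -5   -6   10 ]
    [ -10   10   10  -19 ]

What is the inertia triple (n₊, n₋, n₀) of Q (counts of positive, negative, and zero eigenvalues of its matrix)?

(2, 2, 0)

By Sylvester's law of inertia any congruent diagonalization of A has 2 positive, 2 negative and 0 zero entries.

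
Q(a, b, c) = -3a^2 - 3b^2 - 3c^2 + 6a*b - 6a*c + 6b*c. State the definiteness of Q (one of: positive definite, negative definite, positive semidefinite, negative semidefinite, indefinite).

The associated matrix is A = [[-3, 3, -3], [3, -3, 3], [-3, 3, -3]].
Applying the same elementary operations to the rows and columns of A produces a congruent diagonal matrix with entries -3, 0, 0.
That gives 1 negative, 2 zero pivots.
Hence Q is negative semidefinite.

negative semidefinite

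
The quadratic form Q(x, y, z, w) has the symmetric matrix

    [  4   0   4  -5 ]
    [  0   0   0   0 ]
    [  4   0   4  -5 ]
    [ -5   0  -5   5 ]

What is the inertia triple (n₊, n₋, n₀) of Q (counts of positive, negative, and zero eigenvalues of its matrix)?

(1, 1, 2)

Congruent diagonalization of A (simultaneous row and column reduction) yields pivots 4, 0, 0, -5/4.
That gives 1 positive, 1 negative, 2 zero pivots.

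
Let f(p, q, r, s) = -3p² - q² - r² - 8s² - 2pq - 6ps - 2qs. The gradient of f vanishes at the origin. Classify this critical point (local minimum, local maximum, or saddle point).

The Hessian at the origin is H = [[-6, -2, 0, -6], [-2, -2, 0, -2], [0, 0, -2, 0], [-6, -2, 0, -16]].
Symmetric row and column elimination reduces H to a congruent diagonal form with pivots -6, -4/3, -2, -10.
So there are 4 negative pivots.
H is negative definite, so the origin is a strict local maximum.

local maximum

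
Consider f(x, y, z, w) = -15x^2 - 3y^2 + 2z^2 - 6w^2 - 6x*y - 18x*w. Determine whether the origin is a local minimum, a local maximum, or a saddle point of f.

saddle point

The Hessian at the origin is H = [[-30, -6, 0, -18], [-6, -6, 0, 0], [0, 0, 4, 0], [-18, 0, 0, -12]].
Symmetric row and column elimination reduces H to a congruent diagonal form with pivots -30, -24/5, 4, 3/2.
So there are 2 positive, 2 negative pivots.
H is indefinite, so the origin is a saddle point.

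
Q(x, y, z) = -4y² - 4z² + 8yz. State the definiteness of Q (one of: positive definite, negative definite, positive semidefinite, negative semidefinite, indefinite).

negative semidefinite

The symmetric matrix is A = [[0, 0, 0], [0, -4, 4], [0, 4, -4]].
Applying the same elementary operations to the rows and columns of A produces a congruent diagonal matrix with entries 0, -4, 0.
That gives 1 negative, 2 zero pivots.
Hence Q is negative semidefinite.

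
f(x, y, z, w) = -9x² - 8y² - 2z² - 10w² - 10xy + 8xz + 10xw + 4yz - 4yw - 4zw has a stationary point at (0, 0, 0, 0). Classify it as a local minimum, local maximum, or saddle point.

The Hessian at the origin is H = [[-18, -10, 8, 10], [-10, -16, 4, -4], [8, 4, -4, -4], [10, -4, -4, -20]].
An LDLᵀ factorisation of H has diagonal entries -18, -94/9, -20/47, -4.
Counting signs: 4 negative.
H is negative definite, so the origin is a strict local maximum.

local maximum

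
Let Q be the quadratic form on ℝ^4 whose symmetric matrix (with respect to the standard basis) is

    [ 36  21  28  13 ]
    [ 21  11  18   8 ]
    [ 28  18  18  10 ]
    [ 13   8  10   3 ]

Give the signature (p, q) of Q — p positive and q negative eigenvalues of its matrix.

(1, 3)

Congruent diagonalization of A (simultaneous row and column reduction) yields pivots 36, -5/4, -14/9, -10/7.
Counting signs: 1 positive, 3 negative.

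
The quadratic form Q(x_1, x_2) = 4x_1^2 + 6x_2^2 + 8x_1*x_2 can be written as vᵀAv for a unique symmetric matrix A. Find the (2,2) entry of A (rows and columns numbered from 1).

6

The coefficient of x_2^2 in Q is 6, and that is exactly A[2,2].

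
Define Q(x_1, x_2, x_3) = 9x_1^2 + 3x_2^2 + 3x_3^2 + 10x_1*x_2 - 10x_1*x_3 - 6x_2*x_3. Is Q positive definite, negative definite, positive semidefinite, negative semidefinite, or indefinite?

Write A = [[9, 5, -5], [5, 3, -3], [-5, -3, 3]].
Row-reducing A symmetrically gives the diagonal entries 9, 2/9, 0.
That gives 2 positive, 1 zero pivots.
Hence Q is positive semidefinite.

positive semidefinite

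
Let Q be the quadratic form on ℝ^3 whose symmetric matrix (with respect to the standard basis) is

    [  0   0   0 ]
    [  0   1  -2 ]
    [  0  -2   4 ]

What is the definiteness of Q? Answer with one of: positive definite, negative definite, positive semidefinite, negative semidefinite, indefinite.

Applying the same elementary operations to the rows and columns of A produces a congruent diagonal matrix with entries 0, 1, 0.
Counting signs: 1 positive, 2 zero.
Hence Q is positive semidefinite.

positive semidefinite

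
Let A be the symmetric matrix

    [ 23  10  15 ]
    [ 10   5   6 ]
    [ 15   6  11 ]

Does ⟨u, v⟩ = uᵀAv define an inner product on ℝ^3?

yes

Leading principal minors: Δ_1 = 23, Δ_2 = 15, Δ_3 = 12.
All leading principal minors are positive, so by Sylvester's criterion Q is positive definite.
⟨·,·⟩ is an inner product exactly when A is positive definite.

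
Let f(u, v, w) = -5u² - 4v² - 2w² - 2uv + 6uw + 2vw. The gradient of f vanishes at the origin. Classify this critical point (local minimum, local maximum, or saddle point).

The Hessian at the origin is H = [[-10, -2, 6], [-2, -8, 2], [6, 2, -4]].
Congruent diagonalization of H (simultaneous row and column reduction) yields pivots -10, -38/5, -6/19.
So there are 3 negative pivots.
H is negative definite, so the origin is a strict local maximum.

local maximum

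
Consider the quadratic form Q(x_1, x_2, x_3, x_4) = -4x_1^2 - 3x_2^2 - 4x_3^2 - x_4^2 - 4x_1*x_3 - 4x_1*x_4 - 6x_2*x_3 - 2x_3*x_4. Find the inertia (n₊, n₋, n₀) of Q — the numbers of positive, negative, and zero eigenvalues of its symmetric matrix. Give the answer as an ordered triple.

Write A = [[-4, 0, -2, -2], [0, -3, -3, 0], [-2, -3, -4, -1], [-2, 0, -1, -1]].
Symmetric row and column elimination reduces A to a congruent diagonal form with pivots -4, -3, 0, 0.
That gives 2 negative, 2 zero pivots.

(0, 2, 2)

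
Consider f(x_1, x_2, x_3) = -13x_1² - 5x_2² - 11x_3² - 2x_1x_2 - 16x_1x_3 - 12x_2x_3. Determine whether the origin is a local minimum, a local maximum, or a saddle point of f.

local maximum

The Hessian at the origin is H = [[-26, -2, -16], [-2, -10, -12], [-16, -12, -22]].
Row-reducing H symmetrically gives the diagonal entries -26, -128/13, -3/8.
So there are 3 negative pivots.
H is negative definite, so the origin is a strict local maximum.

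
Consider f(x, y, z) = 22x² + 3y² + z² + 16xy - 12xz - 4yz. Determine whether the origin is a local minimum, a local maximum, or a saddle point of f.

saddle point

The Hessian at the origin is H = [[44, 16, -12], [16, 6, -4], [-12, -4, 2]].
Row-reducing H symmetrically gives the diagonal entries 44, 2/11, -2.
Counting signs: 2 positive, 1 negative.
H is indefinite, so the origin is a saddle point.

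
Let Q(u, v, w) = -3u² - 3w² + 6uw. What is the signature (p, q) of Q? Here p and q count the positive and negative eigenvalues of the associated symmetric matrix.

(0, 1)

The associated matrix is A = [[-3, 0, 3], [0, 0, 0], [3, 0, -3]].
Applying the same elementary operations to the rows and columns of A produces a congruent diagonal matrix with entries -3, 0, 0.
So there are 1 negative, 2 zero pivots.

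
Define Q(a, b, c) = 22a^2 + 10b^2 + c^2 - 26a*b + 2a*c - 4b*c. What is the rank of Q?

Write A = [[22, -13, 1], [-13, 10, -2], [1, -2, 1]].
Row-reducing A symmetrically gives the diagonal entries 22, 51/22, 5/51.
So there are 3 positive pivots.
The rank is the number of nonzero pivots: 3.

3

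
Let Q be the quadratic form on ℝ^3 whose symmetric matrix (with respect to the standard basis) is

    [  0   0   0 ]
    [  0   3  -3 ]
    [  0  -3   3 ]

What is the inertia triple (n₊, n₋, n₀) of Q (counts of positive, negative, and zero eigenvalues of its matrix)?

(1, 0, 2)

Row-reducing A symmetrically gives the diagonal entries 0, 3, 0.
That gives 1 positive, 2 zero pivots.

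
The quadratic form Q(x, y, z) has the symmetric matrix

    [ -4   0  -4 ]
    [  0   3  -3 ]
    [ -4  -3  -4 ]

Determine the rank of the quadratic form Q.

Congruent diagonalization of A (simultaneous row and column reduction) yields pivots -4, 3, -3.
Counting signs: 1 positive, 2 negative.
The rank is the number of nonzero pivots: 3.

3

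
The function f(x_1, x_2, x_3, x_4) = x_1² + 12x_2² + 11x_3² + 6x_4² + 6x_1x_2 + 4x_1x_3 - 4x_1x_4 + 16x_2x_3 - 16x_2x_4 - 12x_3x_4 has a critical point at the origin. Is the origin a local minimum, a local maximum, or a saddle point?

The Hessian at the origin is H = [[2, 6, 4, -4], [6, 24, 16, -16], [4, 16, 22, -12], [-4, -16, -12, 12]].
Row-reducing H symmetrically gives the diagonal entries 2, 6, 34/3, 20/17.
So there are 4 positive pivots.
H is positive definite, so the origin is a strict local minimum.

local minimum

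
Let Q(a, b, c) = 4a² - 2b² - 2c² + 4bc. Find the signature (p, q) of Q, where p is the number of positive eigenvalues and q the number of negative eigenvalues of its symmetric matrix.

(1, 1)

The associated matrix is A = [[4, 0, 0], [0, -2, 2], [0, 2, -2]].
Applying the same elementary operations to the rows and columns of A produces a congruent diagonal matrix with entries 4, -2, 0.
So there are 1 positive, 1 negative, 1 zero pivots.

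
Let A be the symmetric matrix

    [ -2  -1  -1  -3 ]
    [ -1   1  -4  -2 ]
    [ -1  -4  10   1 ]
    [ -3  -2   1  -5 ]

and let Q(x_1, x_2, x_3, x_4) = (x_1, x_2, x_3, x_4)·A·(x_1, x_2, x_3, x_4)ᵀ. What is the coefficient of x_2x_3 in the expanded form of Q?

The coefficient of x_2x_3 is A[2,3] + A[3,2] = 2·(-4) = -8.

-8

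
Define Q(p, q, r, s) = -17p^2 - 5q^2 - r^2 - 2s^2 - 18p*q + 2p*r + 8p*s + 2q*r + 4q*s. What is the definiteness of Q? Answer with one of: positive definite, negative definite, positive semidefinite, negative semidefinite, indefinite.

negative semidefinite

Write A = [[-17, -9, 1, 4], [-9, -5, 1, 2], [1, 1, -1, 0], [4, 2, 0, -2]].
Row-reducing A symmetrically gives the diagonal entries -17, -4/17, 0, -1.
Counting signs: 3 negative, 1 zero.
Hence Q is negative semidefinite.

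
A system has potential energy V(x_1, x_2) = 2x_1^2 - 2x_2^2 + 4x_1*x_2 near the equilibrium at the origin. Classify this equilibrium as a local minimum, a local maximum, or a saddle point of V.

The Hessian at the origin is H = [[4, 4], [4, -4]].
det H = 4·-4 − (4)² = -32 < 0, so H is indefinite.
Therefore the origin is a saddle point.

saddle point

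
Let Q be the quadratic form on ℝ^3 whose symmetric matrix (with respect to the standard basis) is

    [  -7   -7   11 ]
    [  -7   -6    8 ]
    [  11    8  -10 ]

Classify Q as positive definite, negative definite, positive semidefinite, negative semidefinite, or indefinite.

Row-reducing A symmetrically gives the diagonal entries -7, 1, -12/7.
Counting signs: 1 positive, 2 negative.
Hence Q is indefinite.

indefinite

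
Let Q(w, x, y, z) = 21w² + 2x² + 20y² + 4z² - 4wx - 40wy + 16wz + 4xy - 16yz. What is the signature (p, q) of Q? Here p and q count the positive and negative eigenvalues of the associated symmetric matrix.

(4, 0)

The symmetric matrix is A = [[21, -2, -20, 8], [-2, 2, 2, 0], [-20, 2, 20, -8], [8, 0, -8, 4]].
Applying the same elementary operations to the rows and columns of A produces a congruent diagonal matrix with entries 21, 38/21, 18/19, 4/9.
Counting signs: 4 positive.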